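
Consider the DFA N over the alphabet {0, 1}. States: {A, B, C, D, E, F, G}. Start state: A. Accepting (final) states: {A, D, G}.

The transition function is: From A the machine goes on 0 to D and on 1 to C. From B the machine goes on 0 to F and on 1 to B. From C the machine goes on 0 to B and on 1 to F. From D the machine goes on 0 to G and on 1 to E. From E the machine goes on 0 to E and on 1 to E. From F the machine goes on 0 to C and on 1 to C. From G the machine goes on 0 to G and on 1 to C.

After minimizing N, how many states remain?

2

Every state is reachable, so we keep all 7.
Initial partition by acceptance: {A,D,G} | {B,C,E,F}.
The partition is now stable with 2 blocks: {A,D,G} | {B,C,E,F}.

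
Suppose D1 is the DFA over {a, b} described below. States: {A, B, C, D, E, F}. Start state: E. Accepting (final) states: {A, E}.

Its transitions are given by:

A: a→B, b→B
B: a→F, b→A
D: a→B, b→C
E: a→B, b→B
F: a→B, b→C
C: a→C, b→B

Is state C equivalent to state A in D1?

No

First remove the unreachable states {D}; 5 states remain.
Start with accepting vs non-accepting: {A,E} | {B,C,F}.
Refine {B,C,F} on symbol b: members go to different blocks, giving {C,F} and {B}.
On input a, block {C,F} splits into {C} and {F}.
No further refinement is possible. Final partition (4 blocks): {A,E} | {C} | {B} | {F}.
C and A end up in different blocks, so they are distinguishable. For instance, the string 'ε' is accepted from only A.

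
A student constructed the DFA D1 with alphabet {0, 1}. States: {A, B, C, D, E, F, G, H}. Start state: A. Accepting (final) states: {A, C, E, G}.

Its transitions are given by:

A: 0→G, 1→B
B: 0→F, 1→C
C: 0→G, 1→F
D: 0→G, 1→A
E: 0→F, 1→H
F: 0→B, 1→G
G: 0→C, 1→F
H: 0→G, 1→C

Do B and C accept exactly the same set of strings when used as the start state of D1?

First remove the unreachable states {D,E,H}; 5 states remain.
Start with accepting vs non-accepting: {A,C,G} | {B,F}.
Stable partition: {A,C,G} | {B,F} — 2 equivalence classes.
B and C end up in different blocks, so they are distinguishable. For instance, the string 'ε' is accepted from only C.

No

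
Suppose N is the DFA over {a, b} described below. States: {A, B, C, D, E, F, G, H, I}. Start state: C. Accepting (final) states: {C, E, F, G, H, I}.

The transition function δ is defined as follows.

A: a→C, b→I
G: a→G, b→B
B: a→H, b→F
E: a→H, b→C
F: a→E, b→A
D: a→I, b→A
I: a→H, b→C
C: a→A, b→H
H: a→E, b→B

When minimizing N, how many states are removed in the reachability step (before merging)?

BFS from C reaches {A, B, C, E, F, H, I}; the 2 state(s) D, G are never visited.

2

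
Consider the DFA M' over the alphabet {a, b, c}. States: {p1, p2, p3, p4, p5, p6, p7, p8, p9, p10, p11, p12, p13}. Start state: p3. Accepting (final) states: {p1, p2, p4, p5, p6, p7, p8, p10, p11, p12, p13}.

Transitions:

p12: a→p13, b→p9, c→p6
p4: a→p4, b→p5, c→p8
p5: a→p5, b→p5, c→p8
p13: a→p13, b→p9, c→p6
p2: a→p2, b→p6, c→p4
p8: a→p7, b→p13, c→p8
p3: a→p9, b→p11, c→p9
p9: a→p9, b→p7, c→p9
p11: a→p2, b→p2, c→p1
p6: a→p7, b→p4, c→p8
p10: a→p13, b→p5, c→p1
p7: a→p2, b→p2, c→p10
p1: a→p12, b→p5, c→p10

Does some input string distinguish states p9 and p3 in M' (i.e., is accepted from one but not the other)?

No

All states are reachable from the start state.
Start with accepting vs non-accepting: {p1,p2,p4,p5,p6,p7,p8,p10,p11,p12,p13} | {p3,p9}.
On input b, block {p1,p2,p4,p5,p6,p7,p8,p10,p11,p12,p13} splits into {p1,p2,p4,p5,p6,p7,p8,p10,p11} and {p12,p13}.
Refine {p1,p2,p4,p5,p6,p7,p8,p10,p11} on symbol a: members go to different blocks, giving {p2,p4,p5,p6,p7,p8,p11} and {p1,p10}.
On input b, block {p2,p4,p5,p6,p7,p8,p11} splits into {p2,p4,p5,p6,p7,p11} and {p8}.
Split {p2,p4,p5,p6,p7,p11} by δ(·,c) → {p4,p5,p6} and {p7,p11} and {p2}.
Refine {p4,p5,p6} on symbol a: members go to different blocks, giving {p4,p5} and {p6}.
The partition is now stable with 8 blocks: {p4,p5} | {p3,p9} | {p12,p13} | {p1,p10} | {p8} | {p7,p11} | {p2} | {p6}.
p9 and p3 lie in the same block of the stable partition, so they are equivalent — no string distinguishes them.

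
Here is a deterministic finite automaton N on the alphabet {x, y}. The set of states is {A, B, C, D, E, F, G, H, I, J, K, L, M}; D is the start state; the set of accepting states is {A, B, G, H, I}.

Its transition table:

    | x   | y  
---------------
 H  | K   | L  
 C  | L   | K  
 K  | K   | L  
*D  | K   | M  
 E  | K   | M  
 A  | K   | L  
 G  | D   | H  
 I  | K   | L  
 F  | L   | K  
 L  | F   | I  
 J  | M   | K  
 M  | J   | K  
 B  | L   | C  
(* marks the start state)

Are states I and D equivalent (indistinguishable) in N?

Reachable states from the start: {D,F,I,J,K,L,M}. Unreachable: {A,B,C,E,G,H} — drop them.
Initial partition by acceptance: {I} | {D,F,J,K,L,M}.
Refine {D,F,J,K,L,M} on symbol y: members go to different blocks, giving {D,F,J,K,M} and {L}.
Refine {D,F,J,K,M} on symbol x: members go to different blocks, giving {D,J,K,M} and {F}.
On input y, block {D,J,K,M} splits into {D,J,M} and {K}.
Refine {D,J,M} on symbol x: members go to different blocks, giving {J,M} and {D}.
The partition is now stable with 6 blocks: {I} | {J,M} | {L} | {F} | {K} | {D}.
I and D end up in different blocks, so they are distinguishable. For instance, the string 'ε' is accepted from only I.

No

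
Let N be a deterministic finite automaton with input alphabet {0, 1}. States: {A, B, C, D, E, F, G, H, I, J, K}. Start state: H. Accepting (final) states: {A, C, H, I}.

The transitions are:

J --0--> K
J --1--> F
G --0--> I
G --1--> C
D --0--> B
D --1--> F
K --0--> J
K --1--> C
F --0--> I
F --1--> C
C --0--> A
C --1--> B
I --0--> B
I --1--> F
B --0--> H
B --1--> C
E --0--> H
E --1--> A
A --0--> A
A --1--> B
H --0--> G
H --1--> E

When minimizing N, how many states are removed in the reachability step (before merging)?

Starting at H and following transitions, the reachable set is {A, B, C, E, F, G, H, I}. That leaves D, J, K unreachable — 3 in total.

3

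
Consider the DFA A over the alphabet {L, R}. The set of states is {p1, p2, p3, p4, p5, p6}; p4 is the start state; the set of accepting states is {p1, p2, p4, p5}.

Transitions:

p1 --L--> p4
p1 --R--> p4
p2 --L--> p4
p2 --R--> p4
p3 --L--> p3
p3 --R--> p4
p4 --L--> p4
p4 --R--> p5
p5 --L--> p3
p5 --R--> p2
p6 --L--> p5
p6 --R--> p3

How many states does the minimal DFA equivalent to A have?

4

States {p1,p6} cannot be reached from the start state, so discard them.
Start with accepting vs non-accepting: {p2,p4,p5} | {p3}.
Refine {p2,p4,p5} on symbol L: members go to different blocks, giving {p2,p4} and {p5}.
On input R, block {p2,p4} splits into {p2} and {p4}.
The partition is now stable with 4 blocks: {p2} | {p3} | {p5} | {p4}.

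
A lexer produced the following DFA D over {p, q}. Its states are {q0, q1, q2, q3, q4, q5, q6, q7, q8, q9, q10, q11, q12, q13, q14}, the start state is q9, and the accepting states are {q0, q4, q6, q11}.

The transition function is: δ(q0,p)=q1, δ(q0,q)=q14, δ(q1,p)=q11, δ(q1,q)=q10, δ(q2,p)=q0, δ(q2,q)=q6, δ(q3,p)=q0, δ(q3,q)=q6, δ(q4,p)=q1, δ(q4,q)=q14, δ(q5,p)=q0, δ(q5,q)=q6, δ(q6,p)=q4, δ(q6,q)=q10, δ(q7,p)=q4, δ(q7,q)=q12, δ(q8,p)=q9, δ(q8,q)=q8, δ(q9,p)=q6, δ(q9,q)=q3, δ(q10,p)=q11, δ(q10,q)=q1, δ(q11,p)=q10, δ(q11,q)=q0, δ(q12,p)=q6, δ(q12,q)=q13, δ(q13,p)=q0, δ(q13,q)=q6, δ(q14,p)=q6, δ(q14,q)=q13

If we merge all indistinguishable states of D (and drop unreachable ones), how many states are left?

Reachable states from the start: {q0,q1,q3,q4,q6,q9,q10,q11,q13,q14}. Unreachable: {q2,q5,q7,q8,q12} — drop them.
Start with accepting vs non-accepting: {q0,q4,q6,q11} | {q1,q3,q9,q10,q13,q14}.
Split {q0,q4,q6,q11} by δ(·,p) → {q0,q4,q11} and {q6}.
On input q, block {q0,q4,q11} splits into {q0,q4} and {q11}.
Split {q1,q3,q9,q10,q13,q14} by δ(·,p) → {q1,q10} and {q3,q13} and {q9,q14}.
Stable partition: {q0,q4} | {q1,q10} | {q6} | {q11} | {q3,q13} | {q9,q14} — 6 equivalence classes.

6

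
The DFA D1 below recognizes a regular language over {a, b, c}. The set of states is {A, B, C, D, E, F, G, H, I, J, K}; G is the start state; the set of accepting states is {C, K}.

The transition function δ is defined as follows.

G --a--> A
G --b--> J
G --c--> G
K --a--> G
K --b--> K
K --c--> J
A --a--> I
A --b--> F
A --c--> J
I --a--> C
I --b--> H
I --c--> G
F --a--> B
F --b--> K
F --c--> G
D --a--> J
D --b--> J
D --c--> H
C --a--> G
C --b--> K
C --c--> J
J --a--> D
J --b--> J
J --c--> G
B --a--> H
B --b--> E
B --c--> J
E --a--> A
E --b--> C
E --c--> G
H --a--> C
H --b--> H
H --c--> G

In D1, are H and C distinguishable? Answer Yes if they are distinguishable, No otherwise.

All states are reachable from the start state.
Initial partition by acceptance: {C,K} | {A,B,D,E,F,G,H,I,J}.
Split {A,B,D,E,F,G,H,I,J} by δ(·,a) → {A,B,D,E,F,G,J} and {H,I}.
Refine {A,B,D,E,F,G,J} on symbol a: members go to different blocks, giving {D,E,F,G,J} and {A,B}.
On input a, block {D,E,F,G,J} splits into {E,F,G} and {D,J}.
Split {E,F,G} by δ(·,b) → {E,F} and {G}.
Refine {D,J} on symbol c: members go to different blocks, giving {D} and {J}.
No further refinement is possible. Final partition (7 blocks): {C,K} | {E,F} | {H,I} | {A,B} | {D} | {G} | {J}.
H and C end up in different blocks, so they are distinguishable. For instance, the string 'ε' is accepted from only C.

Yes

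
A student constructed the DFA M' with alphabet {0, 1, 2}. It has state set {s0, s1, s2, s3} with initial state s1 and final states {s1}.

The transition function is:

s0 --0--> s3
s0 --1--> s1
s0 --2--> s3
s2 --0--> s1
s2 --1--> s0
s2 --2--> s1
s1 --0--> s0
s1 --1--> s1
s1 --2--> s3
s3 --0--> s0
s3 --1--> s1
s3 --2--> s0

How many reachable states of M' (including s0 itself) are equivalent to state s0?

2

Reachable states from the start: {s0,s1,s3}. Unreachable: {s2} — drop them.
Initial partition by acceptance: {s1} | {s0,s3}.
The partition is now stable with 2 blocks: {s1} | {s0,s3}.
State s0 belongs to the block {s0,s3}, which has 2 states.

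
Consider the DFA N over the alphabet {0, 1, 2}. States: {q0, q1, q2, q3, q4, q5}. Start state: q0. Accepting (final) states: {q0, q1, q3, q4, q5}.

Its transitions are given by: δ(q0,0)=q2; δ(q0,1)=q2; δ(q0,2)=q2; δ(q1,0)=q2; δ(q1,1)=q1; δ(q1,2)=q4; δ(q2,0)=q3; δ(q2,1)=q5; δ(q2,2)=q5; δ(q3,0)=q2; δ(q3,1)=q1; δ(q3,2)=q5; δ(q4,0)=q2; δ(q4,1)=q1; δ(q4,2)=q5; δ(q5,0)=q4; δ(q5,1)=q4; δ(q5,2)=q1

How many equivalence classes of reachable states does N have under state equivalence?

5

Start with accepting vs non-accepting: {q0,q1,q3,q4,q5} | {q2}.
Refine {q0,q1,q3,q4,q5} on symbol 0: members go to different blocks, giving {q0,q1,q3,q4} and {q5}.
On input 1, block {q0,q1,q3,q4} splits into {q1,q3,q4} and {q0}.
Split {q1,q3,q4} by δ(·,2) → {q3,q4} and {q1}.
No further refinement is possible. Final partition (5 blocks): {q3,q4} | {q2} | {q5} | {q0} | {q1}.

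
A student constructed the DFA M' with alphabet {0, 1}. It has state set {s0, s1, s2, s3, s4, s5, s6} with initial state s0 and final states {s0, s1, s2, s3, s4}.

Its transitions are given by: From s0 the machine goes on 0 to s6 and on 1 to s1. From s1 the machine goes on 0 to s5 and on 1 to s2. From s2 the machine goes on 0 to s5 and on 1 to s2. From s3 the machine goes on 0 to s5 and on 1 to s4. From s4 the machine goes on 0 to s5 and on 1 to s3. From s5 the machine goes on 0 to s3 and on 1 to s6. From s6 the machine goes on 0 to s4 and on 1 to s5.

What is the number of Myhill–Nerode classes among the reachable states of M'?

2

All states are reachable from the start state.
Start with accepting vs non-accepting: {s0,s1,s2,s3,s4} | {s5,s6}.
No further refinement is possible. Final partition (2 blocks): {s0,s1,s2,s3,s4} | {s5,s6}.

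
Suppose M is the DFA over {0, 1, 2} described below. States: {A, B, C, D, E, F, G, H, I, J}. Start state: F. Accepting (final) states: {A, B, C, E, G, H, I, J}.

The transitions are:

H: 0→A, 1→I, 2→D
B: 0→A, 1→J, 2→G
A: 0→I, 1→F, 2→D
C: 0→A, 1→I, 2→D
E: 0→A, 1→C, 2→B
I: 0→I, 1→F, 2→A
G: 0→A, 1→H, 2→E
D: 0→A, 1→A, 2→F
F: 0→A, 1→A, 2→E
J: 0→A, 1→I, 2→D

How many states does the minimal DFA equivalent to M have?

6

Every state is reachable, so we keep all 10.
Start with accepting vs non-accepting: {A,B,C,E,G,H,I,J} | {D,F}.
On input 1, block {A,B,C,E,G,H,I,J} splits into {B,C,E,G,H,J} and {A,I}.
Split {B,C,E,G,H,J} by δ(·,1) → {B,E,G} and {C,H,J}.
On input 2, block {D,F} splits into {D} and {F}.
Split {A,I} by δ(·,2) → {A} and {I}.
The partition is now stable with 6 blocks: {B,E,G} | {D} | {A} | {C,H,J} | {F} | {I}.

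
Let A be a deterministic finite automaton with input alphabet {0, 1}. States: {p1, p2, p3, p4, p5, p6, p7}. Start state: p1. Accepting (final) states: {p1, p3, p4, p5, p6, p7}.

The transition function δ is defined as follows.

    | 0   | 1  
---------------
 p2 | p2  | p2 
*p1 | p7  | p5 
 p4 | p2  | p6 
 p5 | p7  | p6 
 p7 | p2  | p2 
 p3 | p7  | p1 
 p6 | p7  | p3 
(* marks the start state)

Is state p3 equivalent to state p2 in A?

No

First remove the unreachable states {p4}; 6 states remain.
Start with accepting vs non-accepting: {p1,p3,p5,p6,p7} | {p2}.
Split {p1,p3,p5,p6,p7} by δ(·,0) → {p1,p3,p5,p6} and {p7}.
Stable partition: {p1,p3,p5,p6} | {p2} | {p7} — 3 equivalence classes.
p3 and p2 end up in different blocks, so they are distinguishable. For instance, the string 'ε' is accepted from only p3.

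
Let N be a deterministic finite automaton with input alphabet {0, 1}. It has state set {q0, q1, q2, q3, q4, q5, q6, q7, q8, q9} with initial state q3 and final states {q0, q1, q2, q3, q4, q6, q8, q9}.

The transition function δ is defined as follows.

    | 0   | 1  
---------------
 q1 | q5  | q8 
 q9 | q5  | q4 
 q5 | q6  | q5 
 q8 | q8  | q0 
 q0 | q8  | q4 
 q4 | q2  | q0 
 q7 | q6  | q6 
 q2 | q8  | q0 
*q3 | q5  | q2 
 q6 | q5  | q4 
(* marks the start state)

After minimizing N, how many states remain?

Reachable states from the start: {q0,q2,q3,q4,q5,q6,q8}. Unreachable: {q1,q7,q9} — drop them.
P0 = {q0,q2,q3,q4,q6,q8} | {q5}.
On input 0, block {q0,q2,q3,q4,q6,q8} splits into {q0,q2,q4,q8} and {q3,q6}.
The partition is now stable with 3 blocks: {q0,q2,q4,q8} | {q5} | {q3,q6}.

3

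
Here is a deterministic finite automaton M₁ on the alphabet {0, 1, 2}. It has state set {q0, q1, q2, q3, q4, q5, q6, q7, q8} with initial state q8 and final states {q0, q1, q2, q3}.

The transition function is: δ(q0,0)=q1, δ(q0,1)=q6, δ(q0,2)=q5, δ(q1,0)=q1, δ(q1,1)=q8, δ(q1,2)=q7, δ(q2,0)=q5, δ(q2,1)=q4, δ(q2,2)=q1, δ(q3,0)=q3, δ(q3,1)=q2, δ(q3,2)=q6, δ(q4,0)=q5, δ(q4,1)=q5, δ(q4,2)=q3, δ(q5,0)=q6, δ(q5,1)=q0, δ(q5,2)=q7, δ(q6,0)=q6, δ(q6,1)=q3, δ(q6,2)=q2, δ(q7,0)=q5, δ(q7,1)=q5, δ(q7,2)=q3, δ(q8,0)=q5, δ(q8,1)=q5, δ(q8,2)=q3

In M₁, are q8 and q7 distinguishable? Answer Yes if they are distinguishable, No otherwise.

No

Every state is reachable, so we keep all 9.
P0 = {q0,q1,q2,q3} | {q4,q5,q6,q7,q8}.
Refine {q0,q1,q2,q3} on symbol 0: members go to different blocks, giving {q0,q1,q3} and {q2}.
Split {q0,q1,q3} by δ(·,1) → {q0,q1} and {q3}.
Refine {q4,q5,q6,q7,q8} on symbol 1: members go to different blocks, giving {q4,q7,q8} and {q5} and {q6}.
Refine {q0,q1} on symbol 1: members go to different blocks, giving {q0} and {q1}.
The partition is now stable with 7 blocks: {q0} | {q4,q7,q8} | {q2} | {q3} | {q5} | {q6} | {q1}.
q8 and q7 lie in the same block of the stable partition, so they are equivalent — no string distinguishes them.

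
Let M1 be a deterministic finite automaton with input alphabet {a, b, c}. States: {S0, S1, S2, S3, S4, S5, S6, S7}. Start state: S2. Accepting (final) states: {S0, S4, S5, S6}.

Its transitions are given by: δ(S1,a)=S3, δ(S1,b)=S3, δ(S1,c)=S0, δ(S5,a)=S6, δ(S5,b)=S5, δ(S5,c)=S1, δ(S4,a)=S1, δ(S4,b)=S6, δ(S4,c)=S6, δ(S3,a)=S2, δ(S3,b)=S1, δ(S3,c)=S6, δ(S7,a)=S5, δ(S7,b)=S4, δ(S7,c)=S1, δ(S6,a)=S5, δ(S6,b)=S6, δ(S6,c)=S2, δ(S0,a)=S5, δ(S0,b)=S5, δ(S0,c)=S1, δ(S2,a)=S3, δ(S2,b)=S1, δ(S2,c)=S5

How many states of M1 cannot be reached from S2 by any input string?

2

BFS from S2 reaches {S0, S1, S2, S3, S5, S6}; the 2 state(s) S4, S7 are never visited.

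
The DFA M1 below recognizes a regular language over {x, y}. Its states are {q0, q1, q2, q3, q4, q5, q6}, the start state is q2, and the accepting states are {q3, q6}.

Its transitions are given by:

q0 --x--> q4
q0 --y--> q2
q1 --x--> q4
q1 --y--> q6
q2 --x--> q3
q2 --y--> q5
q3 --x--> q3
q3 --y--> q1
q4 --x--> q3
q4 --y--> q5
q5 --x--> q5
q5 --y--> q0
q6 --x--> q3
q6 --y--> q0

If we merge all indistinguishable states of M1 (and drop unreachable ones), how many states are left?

Initial partition by acceptance: {q3,q6} | {q0,q1,q2,q4,q5}.
On input x, block {q0,q1,q2,q4,q5} splits into {q0,q1,q5} and {q2,q4}.
On input x, block {q0,q1,q5} splits into {q0,q1} and {q5}.
Split {q0,q1} by δ(·,y) → {q0} and {q1}.
Refine {q3,q6} on symbol y: members go to different blocks, giving {q3} and {q6}.
No further refinement is possible. Final partition (6 blocks): {q3} | {q0} | {q2,q4} | {q5} | {q1} | {q6}.

6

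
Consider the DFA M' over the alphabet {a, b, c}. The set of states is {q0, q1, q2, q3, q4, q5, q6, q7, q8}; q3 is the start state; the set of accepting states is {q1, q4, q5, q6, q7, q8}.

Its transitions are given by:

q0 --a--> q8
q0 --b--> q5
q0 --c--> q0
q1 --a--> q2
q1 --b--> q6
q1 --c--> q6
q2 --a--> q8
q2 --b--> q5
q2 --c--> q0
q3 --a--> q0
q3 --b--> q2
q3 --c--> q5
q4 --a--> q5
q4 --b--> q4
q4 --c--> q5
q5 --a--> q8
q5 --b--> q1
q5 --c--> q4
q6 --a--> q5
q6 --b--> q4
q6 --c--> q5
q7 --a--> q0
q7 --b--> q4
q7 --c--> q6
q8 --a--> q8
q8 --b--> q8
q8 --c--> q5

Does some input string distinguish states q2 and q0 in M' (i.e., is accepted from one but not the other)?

No

States {q7} cannot be reached from the start state, so discard them.
Initial partition by acceptance: {q1,q4,q5,q6,q8} | {q0,q2,q3}.
Refine {q1,q4,q5,q6,q8} on symbol a: members go to different blocks, giving {q4,q5,q6,q8} and {q1}.
Split {q4,q5,q6,q8} by δ(·,b) → {q4,q6,q8} and {q5}.
Refine {q4,q6,q8} on symbol a: members go to different blocks, giving {q4,q6} and {q8}.
On input a, block {q0,q2,q3} splits into {q0,q2} and {q3}.
The partition is now stable with 6 blocks: {q4,q6} | {q0,q2} | {q1} | {q5} | {q8} | {q3}.
q2 and q0 lie in the same block of the stable partition, so they are equivalent — no string distinguishes them.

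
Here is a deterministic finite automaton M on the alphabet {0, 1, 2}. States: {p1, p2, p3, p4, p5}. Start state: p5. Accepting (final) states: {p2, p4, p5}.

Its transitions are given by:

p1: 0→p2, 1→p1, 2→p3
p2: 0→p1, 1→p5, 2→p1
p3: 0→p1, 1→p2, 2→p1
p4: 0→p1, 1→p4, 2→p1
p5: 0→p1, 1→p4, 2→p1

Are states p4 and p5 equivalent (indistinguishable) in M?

Yes

Every state is reachable, so we keep all 5.
P0 = {p2,p4,p5} | {p1,p3}.
Refine {p1,p3} on symbol 0: members go to different blocks, giving {p1} and {p3}.
Stable partition: {p2,p4,p5} | {p1} | {p3} — 3 equivalence classes.
p4 and p5 lie in the same block of the stable partition, so they are equivalent — no string distinguishes them.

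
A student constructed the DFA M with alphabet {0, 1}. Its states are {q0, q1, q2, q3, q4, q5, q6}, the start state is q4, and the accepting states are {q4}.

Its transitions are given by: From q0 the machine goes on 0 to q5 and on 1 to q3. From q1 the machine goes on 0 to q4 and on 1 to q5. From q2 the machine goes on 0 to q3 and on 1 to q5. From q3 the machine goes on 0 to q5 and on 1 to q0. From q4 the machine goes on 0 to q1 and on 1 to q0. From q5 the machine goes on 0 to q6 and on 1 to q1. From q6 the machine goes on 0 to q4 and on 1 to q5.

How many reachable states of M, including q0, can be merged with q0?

Reachable states from the start: {q0,q1,q3,q4,q5,q6}. Unreachable: {q2} — drop them.
Initial partition by acceptance: {q4} | {q0,q1,q3,q5,q6}.
Refine {q0,q1,q3,q5,q6} on symbol 0: members go to different blocks, giving {q0,q3,q5} and {q1,q6}.
On input 0, block {q0,q3,q5} splits into {q0,q3} and {q5}.
The partition is now stable with 4 blocks: {q4} | {q0,q3} | {q1,q6} | {q5}.
State q0 belongs to the block {q0,q3}, which has 2 states.

2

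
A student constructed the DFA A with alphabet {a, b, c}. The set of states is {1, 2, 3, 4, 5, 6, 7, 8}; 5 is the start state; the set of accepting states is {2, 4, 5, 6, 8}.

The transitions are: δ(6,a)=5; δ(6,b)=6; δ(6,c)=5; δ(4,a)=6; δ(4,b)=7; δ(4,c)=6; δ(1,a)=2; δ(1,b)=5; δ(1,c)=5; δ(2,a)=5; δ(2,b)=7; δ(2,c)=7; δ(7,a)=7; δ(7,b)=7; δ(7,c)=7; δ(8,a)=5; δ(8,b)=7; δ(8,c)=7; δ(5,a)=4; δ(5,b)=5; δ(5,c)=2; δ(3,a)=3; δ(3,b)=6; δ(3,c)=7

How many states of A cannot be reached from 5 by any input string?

3

Starting at 5 and following transitions, the reachable set is {2, 4, 5, 6, 7}. That leaves 1, 3, 8 unreachable — 3 in total.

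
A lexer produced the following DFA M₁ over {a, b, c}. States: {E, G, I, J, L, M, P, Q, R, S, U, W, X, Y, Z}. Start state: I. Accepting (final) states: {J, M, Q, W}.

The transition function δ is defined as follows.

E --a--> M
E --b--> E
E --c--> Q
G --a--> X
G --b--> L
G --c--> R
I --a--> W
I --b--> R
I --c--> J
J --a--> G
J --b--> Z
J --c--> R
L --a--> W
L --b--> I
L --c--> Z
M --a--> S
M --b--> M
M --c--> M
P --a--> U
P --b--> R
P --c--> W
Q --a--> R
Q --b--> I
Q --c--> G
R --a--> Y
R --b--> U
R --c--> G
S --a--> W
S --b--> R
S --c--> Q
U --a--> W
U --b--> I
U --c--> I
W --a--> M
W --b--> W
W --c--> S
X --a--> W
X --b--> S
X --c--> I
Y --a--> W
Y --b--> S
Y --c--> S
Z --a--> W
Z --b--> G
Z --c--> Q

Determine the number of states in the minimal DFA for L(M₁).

6

Reachable states from the start: {G,I,J,L,M,Q,R,S,U,W,X,Y,Z}. Unreachable: {E,P} — drop them.
Start with accepting vs non-accepting: {J,M,Q,W} | {G,I,L,R,S,U,X,Y,Z}.
Refine {J,M,Q,W} on symbol a: members go to different blocks, giving {J,M,Q} and {W}.
Split {J,M,Q} by δ(·,b) → {J,Q} and {M}.
Refine {G,I,L,R,S,U,X,Y,Z} on symbol a: members go to different blocks, giving {I,L,S,U,X,Y,Z} and {G,R}.
Split {I,L,S,U,X,Y,Z} by δ(·,b) → {L,U,X,Y} and {I,S,Z}.
Stable partition: {J,Q} | {L,U,X,Y} | {W} | {M} | {G,R} | {I,S,Z} — 6 equivalence classes.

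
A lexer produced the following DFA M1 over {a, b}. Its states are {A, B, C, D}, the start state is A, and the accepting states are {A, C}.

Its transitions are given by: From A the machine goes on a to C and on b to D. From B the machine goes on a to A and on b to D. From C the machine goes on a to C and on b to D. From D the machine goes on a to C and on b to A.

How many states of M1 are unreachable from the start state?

1

Starting at A and following transitions, the reachable set is {A, C, D}. That leaves B unreachable — 1 in total.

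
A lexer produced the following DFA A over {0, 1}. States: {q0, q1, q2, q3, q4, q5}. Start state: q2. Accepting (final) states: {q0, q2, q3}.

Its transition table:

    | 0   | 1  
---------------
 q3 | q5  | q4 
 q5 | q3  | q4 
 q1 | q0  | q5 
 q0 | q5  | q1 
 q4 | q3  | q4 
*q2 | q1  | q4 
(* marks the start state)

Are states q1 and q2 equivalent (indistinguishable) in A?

No

All states are reachable from the start state.
Start with accepting vs non-accepting: {q0,q2,q3} | {q1,q4,q5}.
No further refinement is possible. Final partition (2 blocks): {q0,q2,q3} | {q1,q4,q5}.
q1 and q2 end up in different blocks, so they are distinguishable. For instance, the string 'ε' is accepted from only q2.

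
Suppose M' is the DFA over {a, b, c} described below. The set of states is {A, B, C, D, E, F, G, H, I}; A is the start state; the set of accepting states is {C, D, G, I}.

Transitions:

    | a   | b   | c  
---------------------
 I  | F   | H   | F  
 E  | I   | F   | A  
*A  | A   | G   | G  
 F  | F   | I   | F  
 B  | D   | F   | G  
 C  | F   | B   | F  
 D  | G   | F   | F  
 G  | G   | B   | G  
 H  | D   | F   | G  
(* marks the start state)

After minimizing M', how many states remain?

6

States {C,E} cannot be reached from the start state, so discard them.
Start with accepting vs non-accepting: {D,G,I} | {A,B,F,H}.
On input a, block {D,G,I} splits into {D,G} and {I}.
Refine {D,G} on symbol c: members go to different blocks, giving {D} and {G}.
Split {A,B,F,H} by δ(·,a) → {A,F} and {B,H}.
On input b, block {A,F} splits into {A} and {F}.
No further refinement is possible. Final partition (6 blocks): {D} | {A} | {I} | {G} | {B,H} | {F}.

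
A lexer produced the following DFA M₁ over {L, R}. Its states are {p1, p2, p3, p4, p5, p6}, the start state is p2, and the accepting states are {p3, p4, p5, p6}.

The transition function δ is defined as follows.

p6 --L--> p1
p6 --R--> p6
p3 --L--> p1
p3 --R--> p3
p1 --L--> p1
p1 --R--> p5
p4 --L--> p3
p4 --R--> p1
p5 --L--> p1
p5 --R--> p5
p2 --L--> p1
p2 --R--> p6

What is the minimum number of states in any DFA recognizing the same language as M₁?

States {p3,p4} cannot be reached from the start state, so discard them.
P0 = {p5,p6} | {p1,p2}.
The partition is now stable with 2 blocks: {p5,p6} | {p1,p2}.

2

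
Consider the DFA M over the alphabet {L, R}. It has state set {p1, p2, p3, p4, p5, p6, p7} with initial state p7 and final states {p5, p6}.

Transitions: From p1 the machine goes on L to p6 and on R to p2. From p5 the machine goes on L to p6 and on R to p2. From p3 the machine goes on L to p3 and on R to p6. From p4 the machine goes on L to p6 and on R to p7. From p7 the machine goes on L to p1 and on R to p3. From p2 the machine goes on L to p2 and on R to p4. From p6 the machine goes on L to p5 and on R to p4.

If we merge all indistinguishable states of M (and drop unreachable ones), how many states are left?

All states are reachable from the start state.
Start with accepting vs non-accepting: {p5,p6} | {p1,p2,p3,p4,p7}.
Refine {p1,p2,p3,p4,p7} on symbol L: members go to different blocks, giving {p2,p3,p7} and {p1,p4}.
Split {p5,p6} by δ(·,R) → {p5} and {p6}.
Refine {p2,p3,p7} on symbol L: members go to different blocks, giving {p2,p3} and {p7}.
Split {p2,p3} by δ(·,R) → {p2} and {p3}.
Split {p1,p4} by δ(·,R) → {p1} and {p4}.
The partition is now stable with 7 blocks: {p5} | {p2} | {p1} | {p6} | {p7} | {p3} | {p4}.

7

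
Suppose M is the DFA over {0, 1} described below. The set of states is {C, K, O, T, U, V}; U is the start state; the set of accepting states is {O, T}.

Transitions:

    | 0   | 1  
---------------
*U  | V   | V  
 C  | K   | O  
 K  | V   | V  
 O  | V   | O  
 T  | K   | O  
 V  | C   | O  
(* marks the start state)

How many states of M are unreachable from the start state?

1

No path from U leads to T; the other 5 states are all reachable.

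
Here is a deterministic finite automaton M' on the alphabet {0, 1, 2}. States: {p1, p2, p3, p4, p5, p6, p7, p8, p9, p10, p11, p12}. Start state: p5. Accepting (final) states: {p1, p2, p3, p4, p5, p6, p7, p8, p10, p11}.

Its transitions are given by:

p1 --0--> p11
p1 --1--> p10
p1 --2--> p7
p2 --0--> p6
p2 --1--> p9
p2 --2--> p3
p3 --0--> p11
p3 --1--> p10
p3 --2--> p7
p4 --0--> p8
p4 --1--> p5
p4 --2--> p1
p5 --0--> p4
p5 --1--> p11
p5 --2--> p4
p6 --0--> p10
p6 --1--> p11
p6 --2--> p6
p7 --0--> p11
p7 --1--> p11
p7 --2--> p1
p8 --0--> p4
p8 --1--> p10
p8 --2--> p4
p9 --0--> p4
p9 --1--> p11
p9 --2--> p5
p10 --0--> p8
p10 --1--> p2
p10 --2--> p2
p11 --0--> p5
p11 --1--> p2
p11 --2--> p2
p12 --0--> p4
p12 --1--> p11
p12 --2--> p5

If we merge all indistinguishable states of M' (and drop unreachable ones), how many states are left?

6

First remove the unreachable states {p12}; 11 states remain.
Initial partition by acceptance: {p1,p2,p3,p4,p5,p6,p7,p8,p10,p11} | {p9}.
On input 1, block {p1,p2,p3,p4,p5,p6,p7,p8,p10,p11} splits into {p1,p3,p4,p5,p6,p7,p8,p10,p11} and {p2}.
Split {p1,p3,p4,p5,p6,p7,p8,p10,p11} by δ(·,1) → {p1,p3,p4,p5,p6,p7,p8} and {p10,p11}.
Refine {p1,p3,p4,p5,p6,p7,p8} on symbol 0: members go to different blocks, giving {p1,p3,p6,p7} and {p4,p5,p8}.
On input 1, block {p4,p5,p8} splits into {p5,p8} and {p4}.
Stable partition: {p1,p3,p6,p7} | {p9} | {p2} | {p10,p11} | {p5,p8} | {p4} — 6 equivalence classes.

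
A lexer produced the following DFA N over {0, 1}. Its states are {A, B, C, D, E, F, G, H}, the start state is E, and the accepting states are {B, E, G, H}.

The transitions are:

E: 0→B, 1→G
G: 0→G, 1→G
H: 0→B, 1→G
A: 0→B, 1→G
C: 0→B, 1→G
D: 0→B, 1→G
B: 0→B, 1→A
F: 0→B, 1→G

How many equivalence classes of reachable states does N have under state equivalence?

Reachable states from the start: {A,B,E,G}. Unreachable: {C,D,F,H} — drop them.
Initial partition by acceptance: {B,E,G} | {A}.
On input 1, block {B,E,G} splits into {E,G} and {B}.
Refine {E,G} on symbol 0: members go to different blocks, giving {E} and {G}.
The partition is now stable with 4 blocks: {E} | {A} | {B} | {G}.

4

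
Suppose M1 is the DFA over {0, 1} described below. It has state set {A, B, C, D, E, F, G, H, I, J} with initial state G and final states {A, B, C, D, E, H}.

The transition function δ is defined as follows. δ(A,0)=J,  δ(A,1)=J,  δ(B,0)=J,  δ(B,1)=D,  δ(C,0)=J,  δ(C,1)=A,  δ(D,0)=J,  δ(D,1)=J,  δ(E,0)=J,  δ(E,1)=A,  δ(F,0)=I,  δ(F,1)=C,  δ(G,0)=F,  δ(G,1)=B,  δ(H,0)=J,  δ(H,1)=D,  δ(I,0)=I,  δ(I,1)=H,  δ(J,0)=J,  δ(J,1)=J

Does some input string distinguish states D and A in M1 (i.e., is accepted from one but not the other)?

No

States {E} cannot be reached from the start state, so discard them.
P0 = {A,B,C,D,H} | {F,G,I,J}.
On input 1, block {A,B,C,D,H} splits into {B,C,H} and {A,D}.
Refine {F,G,I,J} on symbol 1: members go to different blocks, giving {F,G,I} and {J}.
Stable partition: {B,C,H} | {F,G,I} | {A,D} | {J} — 4 equivalence classes.
D and A lie in the same block of the stable partition, so they are equivalent — no string distinguishes them.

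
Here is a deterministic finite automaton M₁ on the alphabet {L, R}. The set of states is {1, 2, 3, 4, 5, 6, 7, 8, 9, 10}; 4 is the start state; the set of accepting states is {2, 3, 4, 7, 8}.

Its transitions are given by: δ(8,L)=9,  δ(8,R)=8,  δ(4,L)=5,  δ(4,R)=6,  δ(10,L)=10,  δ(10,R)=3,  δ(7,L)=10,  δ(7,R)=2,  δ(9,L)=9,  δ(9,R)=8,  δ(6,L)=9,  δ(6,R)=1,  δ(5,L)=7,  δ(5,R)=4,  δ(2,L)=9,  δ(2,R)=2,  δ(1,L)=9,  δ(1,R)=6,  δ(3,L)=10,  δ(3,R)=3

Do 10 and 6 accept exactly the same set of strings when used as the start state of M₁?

No

Initial partition by acceptance: {2,3,4,7,8} | {1,5,6,9,10}.
Split {2,3,4,7,8} by δ(·,R) → {2,3,7,8} and {4}.
On input L, block {1,5,6,9,10} splits into {1,6,9,10} and {5}.
On input R, block {1,6,9,10} splits into {1,6} and {9,10}.
The partition is now stable with 5 blocks: {2,3,7,8} | {1,6} | {4} | {5} | {9,10}.
10 and 6 end up in different blocks, so they are distinguishable. For instance, the string 'R' is accepted from only 10.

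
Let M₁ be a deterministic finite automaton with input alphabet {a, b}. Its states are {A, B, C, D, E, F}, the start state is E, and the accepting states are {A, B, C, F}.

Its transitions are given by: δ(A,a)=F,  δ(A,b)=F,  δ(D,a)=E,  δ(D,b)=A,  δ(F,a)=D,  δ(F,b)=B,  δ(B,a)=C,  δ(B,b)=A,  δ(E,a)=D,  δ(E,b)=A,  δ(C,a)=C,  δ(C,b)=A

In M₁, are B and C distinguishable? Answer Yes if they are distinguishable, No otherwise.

No

All states are reachable from the start state.
P0 = {A,B,C,F} | {D,E}.
On input a, block {A,B,C,F} splits into {A,B,C} and {F}.
On input a, block {A,B,C} splits into {B,C} and {A}.
Stable partition: {B,C} | {D,E} | {F} | {A} — 4 equivalence classes.
B and C lie in the same block of the stable partition, so they are equivalent — no string distinguishes them.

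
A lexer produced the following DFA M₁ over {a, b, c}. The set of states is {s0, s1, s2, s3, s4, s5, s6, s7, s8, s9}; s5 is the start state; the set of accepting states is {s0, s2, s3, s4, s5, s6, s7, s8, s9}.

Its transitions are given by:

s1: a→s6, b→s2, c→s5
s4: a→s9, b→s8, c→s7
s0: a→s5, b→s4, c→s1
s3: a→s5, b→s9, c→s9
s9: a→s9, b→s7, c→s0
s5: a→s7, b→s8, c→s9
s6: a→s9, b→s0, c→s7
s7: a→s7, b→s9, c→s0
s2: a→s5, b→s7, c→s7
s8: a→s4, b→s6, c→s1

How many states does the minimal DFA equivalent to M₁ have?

5

First remove the unreachable states {s3}; 9 states remain.
Initial partition by acceptance: {s0,s2,s4,s5,s6,s7,s8,s9} | {s1}.
Split {s0,s2,s4,s5,s6,s7,s8,s9} by δ(·,c) → {s2,s4,s5,s6,s7,s9} and {s0,s8}.
On input b, block {s2,s4,s5,s6,s7,s9} splits into {s2,s7,s9} and {s4,s5,s6}.
Refine {s2,s7,s9} on symbol a: members go to different blocks, giving {s7,s9} and {s2}.
The partition is now stable with 5 blocks: {s7,s9} | {s1} | {s0,s8} | {s4,s5,s6} | {s2}.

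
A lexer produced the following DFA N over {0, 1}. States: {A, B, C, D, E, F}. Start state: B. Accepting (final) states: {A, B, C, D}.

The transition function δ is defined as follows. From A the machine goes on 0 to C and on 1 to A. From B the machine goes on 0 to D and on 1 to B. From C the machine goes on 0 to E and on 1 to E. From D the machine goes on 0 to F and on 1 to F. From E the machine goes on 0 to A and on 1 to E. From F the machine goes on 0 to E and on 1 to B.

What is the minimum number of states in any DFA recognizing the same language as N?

6

Initial partition by acceptance: {A,B,C,D} | {E,F}.
Refine {A,B,C,D} on symbol 0: members go to different blocks, giving {A,B} and {C,D}.
Split {E,F} by δ(·,0) → {E} and {F}.
On input 0, block {C,D} splits into {C} and {D}.
Split {A,B} by δ(·,0) → {A} and {B}.
No further refinement is possible. Final partition (6 blocks): {A} | {E} | {C} | {F} | {D} | {B}.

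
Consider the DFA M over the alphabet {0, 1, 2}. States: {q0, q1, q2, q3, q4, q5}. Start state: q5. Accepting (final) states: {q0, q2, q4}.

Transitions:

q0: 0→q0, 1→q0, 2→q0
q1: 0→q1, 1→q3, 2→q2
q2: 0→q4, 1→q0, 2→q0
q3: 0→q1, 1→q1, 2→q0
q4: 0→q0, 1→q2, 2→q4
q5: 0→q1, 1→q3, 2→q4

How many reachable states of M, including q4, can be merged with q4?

3

Initial partition by acceptance: {q0,q2,q4} | {q1,q3,q5}.
No further refinement is possible. Final partition (2 blocks): {q0,q2,q4} | {q1,q3,q5}.
State q4 belongs to the block {q0,q2,q4}, which has 3 states.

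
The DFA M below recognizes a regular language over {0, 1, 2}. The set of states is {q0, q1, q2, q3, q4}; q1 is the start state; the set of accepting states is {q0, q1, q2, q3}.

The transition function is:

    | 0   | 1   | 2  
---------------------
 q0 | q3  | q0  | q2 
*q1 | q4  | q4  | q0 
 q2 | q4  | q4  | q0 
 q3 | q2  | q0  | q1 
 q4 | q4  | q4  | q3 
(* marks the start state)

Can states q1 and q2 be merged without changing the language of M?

Yes

Start with accepting vs non-accepting: {q0,q1,q2,q3} | {q4}.
Refine {q0,q1,q2,q3} on symbol 0: members go to different blocks, giving {q0,q3} and {q1,q2}.
On input 0, block {q0,q3} splits into {q0} and {q3}.
The partition is now stable with 4 blocks: {q0} | {q4} | {q1,q2} | {q3}.
q1 and q2 lie in the same block of the stable partition, so they are equivalent — no string distinguishes them.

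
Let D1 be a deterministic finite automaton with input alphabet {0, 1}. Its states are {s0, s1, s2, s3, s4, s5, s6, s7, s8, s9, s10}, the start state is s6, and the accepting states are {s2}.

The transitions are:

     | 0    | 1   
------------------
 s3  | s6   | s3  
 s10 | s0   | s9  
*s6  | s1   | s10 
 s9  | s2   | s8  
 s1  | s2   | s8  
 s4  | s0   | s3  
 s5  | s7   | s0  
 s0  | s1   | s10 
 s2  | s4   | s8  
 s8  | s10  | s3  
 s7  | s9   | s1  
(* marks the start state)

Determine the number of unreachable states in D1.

2

BFS from s6 reaches {s0, s1, s2, s3, s4, s6, s8, s9, s10}; the 2 state(s) s5, s7 are never visited.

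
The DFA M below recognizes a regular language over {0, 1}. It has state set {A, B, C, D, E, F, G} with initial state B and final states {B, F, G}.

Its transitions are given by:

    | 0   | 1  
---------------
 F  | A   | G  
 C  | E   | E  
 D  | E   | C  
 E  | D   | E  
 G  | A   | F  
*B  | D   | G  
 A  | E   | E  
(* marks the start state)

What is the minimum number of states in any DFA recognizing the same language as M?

2

All states are reachable from the start state.
Start with accepting vs non-accepting: {B,F,G} | {A,C,D,E}.
The partition is now stable with 2 blocks: {B,F,G} | {A,C,D,E}.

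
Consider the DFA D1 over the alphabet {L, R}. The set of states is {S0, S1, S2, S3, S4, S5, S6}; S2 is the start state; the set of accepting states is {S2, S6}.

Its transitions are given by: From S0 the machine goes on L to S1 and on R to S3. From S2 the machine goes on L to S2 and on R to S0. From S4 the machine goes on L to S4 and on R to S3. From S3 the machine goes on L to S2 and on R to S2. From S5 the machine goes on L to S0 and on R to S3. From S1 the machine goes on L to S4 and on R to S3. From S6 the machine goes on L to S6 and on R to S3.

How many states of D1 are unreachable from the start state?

2

Starting at S2 and following transitions, the reachable set is {S0, S1, S2, S3, S4}. That leaves S5, S6 unreachable — 2 in total.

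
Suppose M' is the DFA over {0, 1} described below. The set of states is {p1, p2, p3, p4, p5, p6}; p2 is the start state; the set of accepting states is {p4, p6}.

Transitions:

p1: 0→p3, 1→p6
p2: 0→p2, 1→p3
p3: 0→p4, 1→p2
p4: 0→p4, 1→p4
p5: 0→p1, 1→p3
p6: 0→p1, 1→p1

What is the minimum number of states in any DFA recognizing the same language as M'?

3

First remove the unreachable states {p1,p5,p6}; 3 states remain.
Initial partition by acceptance: {p4} | {p2,p3}.
Refine {p2,p3} on symbol 0: members go to different blocks, giving {p2} and {p3}.
Stable partition: {p4} | {p2} | {p3} — 3 equivalence classes.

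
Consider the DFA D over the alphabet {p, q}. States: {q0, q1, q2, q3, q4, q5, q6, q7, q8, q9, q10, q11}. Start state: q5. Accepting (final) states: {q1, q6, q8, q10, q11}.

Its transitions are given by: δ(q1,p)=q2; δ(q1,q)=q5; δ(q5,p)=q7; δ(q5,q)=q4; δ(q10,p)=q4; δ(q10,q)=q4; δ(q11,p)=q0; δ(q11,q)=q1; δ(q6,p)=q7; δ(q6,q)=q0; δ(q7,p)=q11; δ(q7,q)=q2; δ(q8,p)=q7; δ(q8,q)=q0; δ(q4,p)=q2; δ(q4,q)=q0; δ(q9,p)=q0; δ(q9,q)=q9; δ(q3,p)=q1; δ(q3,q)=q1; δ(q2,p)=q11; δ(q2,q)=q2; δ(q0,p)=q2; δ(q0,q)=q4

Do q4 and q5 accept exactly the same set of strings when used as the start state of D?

First remove the unreachable states {q3,q6,q8,q9,q10}; 7 states remain.
Start with accepting vs non-accepting: {q1,q11} | {q0,q2,q4,q5,q7}.
Split {q1,q11} by δ(·,q) → {q1} and {q11}.
Refine {q0,q2,q4,q5,q7} on symbol p: members go to different blocks, giving {q0,q4,q5} and {q2,q7}.
Stable partition: {q1} | {q0,q4,q5} | {q11} | {q2,q7} — 4 equivalence classes.
q4 and q5 lie in the same block of the stable partition, so they are equivalent — no string distinguishes them.

Yes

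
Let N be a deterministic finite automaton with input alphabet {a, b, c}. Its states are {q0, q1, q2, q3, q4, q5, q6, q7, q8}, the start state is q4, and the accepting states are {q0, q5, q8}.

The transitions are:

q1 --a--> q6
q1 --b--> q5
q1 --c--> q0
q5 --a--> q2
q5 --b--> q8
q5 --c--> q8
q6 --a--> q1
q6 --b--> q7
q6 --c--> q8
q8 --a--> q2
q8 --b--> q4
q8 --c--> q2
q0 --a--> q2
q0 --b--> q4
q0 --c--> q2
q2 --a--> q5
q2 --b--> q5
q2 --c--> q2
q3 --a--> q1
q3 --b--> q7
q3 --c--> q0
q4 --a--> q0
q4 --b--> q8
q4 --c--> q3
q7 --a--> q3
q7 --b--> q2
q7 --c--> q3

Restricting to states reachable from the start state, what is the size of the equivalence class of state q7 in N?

1

All states are reachable from the start state.
P0 = {q0,q5,q8} | {q1,q2,q3,q4,q6,q7}.
On input b, block {q0,q5,q8} splits into {q0,q8} and {q5}.
Refine {q1,q2,q3,q4,q6,q7} on symbol a: members go to different blocks, giving {q1,q3,q6,q7} and {q2} and {q4}.
On input b, block {q1,q3,q6,q7} splits into {q3,q6} and {q1} and {q7}.
No further refinement is possible. Final partition (7 blocks): {q0,q8} | {q3,q6} | {q5} | {q2} | {q4} | {q1} | {q7}.
State q7 belongs to the block {q7}, which has 1 states.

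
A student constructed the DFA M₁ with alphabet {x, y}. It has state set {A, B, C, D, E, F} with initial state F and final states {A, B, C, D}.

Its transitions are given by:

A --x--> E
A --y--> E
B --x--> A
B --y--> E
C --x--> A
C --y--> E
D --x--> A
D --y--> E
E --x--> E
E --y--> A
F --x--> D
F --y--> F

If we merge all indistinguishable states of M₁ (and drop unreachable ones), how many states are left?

Reachable states from the start: {A,D,E,F}. Unreachable: {B,C} — drop them.
Start with accepting vs non-accepting: {A,D} | {E,F}.
Refine {A,D} on symbol x: members go to different blocks, giving {A} and {D}.
Split {E,F} by δ(·,x) → {E} and {F}.
Stable partition: {A} | {E} | {D} | {F} — 4 equivalence classes.

4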